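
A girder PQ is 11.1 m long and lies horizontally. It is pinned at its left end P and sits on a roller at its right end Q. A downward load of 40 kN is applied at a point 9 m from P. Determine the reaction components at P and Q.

ΣM about P: Q_y·11.1 − 40·9 = 0 → Q_y = 360/11.1 = 32.4324 ≈ 32.43 kN.
ΣF_y = 0: P_y + 32.4324 − 40 = 0 → P_y = 7.568 kN.
ΣF_x = 0: no horizontal applied forces, so P_x = 0.

P_x = 0, P_y = 7.568 kN, Q_y = 32.43 kN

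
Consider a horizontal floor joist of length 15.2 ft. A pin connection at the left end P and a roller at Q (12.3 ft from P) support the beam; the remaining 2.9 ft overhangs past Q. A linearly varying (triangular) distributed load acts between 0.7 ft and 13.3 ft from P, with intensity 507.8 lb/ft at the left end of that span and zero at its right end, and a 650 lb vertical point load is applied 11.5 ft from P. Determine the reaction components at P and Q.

Resultant of the triangular load: ½ × 507.8 × 12.6 = 3199.14 lb, acting at 4.9 ft from P (one-third of the span from the peak).
Moments about P: Q_y·12.3 − (½·507.8·12.6)·4.9 − 650·11.5 = 0 → Q_y = 23150.786/12.3 = 1882.18 ≈ 1882 lb.
ΣF_y = 0: P_y + 1882.18 − ½·507.8·12.6 − 650 = 0 → P_y = 1967 lb.
ΣF_x = 0: no horizontal applied forces, so P_x = 0.

P_x = 0, P_y = 1967 lb, Q_y = 1882 lb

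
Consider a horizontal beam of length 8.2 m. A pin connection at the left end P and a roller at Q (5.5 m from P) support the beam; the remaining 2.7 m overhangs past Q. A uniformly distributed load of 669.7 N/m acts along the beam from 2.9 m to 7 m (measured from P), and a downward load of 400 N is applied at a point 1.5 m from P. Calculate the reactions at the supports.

P_x = 0, P_y = 565.5 N, Q_y = 2580 N

Resultant of the distributed load: 669.7 × 4.1 = 2745.77 N at 4.95 m from P.
Moments about P: Q_y·5.5 − (669.7·4.1)·4.95 − 400·1.5 = 0 → Q_y = 14191.5615/5.5 = 2580.28 ≈ 2580 N.
ΣF_y = 0: P_y + 2580.28 − 669.7·4.1 − 400 = 0 → P_y = 565.5 N.
ΣF_x = 0: no horizontal applied forces, so P_x = 0.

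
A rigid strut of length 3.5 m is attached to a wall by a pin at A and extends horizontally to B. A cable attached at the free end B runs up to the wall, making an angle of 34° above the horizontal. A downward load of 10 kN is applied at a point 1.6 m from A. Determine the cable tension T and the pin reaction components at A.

T = 8.175 kN, A_x = 6.777 kN, A_y = 5.429 kN

ΣM about A: T·sin34°·3.5 − 10·1.6 = 0 → T = 16/(3.5·0.559193) = 8.17505 ≈ 8.175 kN.
ΣF_x = 0: A_x − T·cos34° = 0 → A_x = 8.17505 × 0.829038 = 6.777 kN.
ΣF_y = 0: A_y + T·sin34° − 10 = 0 → A_y = 10 − 8.17505 × 0.559193 = 5.429 kN.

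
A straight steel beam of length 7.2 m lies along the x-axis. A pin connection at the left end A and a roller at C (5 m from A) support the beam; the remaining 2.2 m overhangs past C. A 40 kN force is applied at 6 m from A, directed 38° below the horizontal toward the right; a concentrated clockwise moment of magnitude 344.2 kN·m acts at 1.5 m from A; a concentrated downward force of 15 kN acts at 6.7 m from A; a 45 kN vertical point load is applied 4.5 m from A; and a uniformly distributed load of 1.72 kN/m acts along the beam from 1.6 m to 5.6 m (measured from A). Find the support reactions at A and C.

A_x = -31.52 kN, A_y = -72.44 kN, C_y = 163.9 kN

Resultant of the distributed load: 1.72 × 4 = 6.88 kN at 3.6 m from A.
Moments about A: C_y·5 − 40·sin38°·6 − 344.2 − 15·6.7 − 45·4.5 − (1.72·4)·3.6 = 0 → C_y = 819.727/5 = 163.945 ≈ 163.9 kN.
ΣF_y = 0: A_y + 163.945 − 40·sin38° − 15 − 45 − 1.72·4 = 0 → A_y = -72.44 kN.
ΣF_x = 0: A_x + 40·cos38° = 0 → A_x = -31.52 kN.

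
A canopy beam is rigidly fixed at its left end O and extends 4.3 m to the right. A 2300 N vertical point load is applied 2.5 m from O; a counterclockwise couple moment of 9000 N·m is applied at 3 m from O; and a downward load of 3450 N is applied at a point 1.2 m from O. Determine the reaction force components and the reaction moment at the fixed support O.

ΣF_x = 0: O_x = 0.
ΣF_y = 0: O_y − 2300 − 3450 = 0 → O_y = 5750 N.
ΣM about O: M_O − 2300·2.5 + 9000 − 3450·1.2 = 0 → M_O = 890.0 N·m.

O_x = 0, O_y = 5750 N, M_O = 890.0 N·m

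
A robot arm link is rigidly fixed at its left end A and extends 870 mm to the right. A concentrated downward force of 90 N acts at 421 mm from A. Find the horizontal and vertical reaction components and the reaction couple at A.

ΣF_x = 0: A_x = 0.
ΣF_y = 0: A_y − 90 = 0 → A_y = 90.00 N.
ΣM about A: M_A − 90·421 = 0 → M_A = 37890 N·mm.

A_x = 0, A_y = 90.00 N, M_A = 37890 N·mm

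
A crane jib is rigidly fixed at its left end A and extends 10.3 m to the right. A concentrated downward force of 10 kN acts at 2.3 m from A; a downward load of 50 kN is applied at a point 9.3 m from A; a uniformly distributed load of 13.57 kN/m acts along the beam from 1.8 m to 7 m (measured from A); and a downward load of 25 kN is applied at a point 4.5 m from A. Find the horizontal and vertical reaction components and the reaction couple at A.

Resultant of the distributed load: 13.57 × 5.2 = 70.564 kN at 4.4 m from A.
ΣF_x = 0: A_x = 0.
ΣF_y = 0: A_y − 10 − 50 − 13.57·5.2 − 25 = 0 → A_y = 155.6 kN.
ΣM about A: M_A − 10·2.3 − 50·9.3 − (13.57·5.2)·4.4 − 25·4.5 = 0 → M_A = 911.0 kN·m.

A_x = 0, A_y = 155.6 kN, M_A = 911.0 kN·m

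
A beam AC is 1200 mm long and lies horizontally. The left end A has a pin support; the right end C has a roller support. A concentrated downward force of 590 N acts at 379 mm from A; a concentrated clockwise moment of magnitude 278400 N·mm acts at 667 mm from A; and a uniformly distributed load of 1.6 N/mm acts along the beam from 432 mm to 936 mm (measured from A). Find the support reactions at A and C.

A_x = 0, A_y = 518.4 N, C_y = 878.0 N

Resultant of the distributed load: 1.6 × 504 = 806.4 N at 684 mm from A.
ΣM about A: C_y·1200 − 590·379 − 278400 − (1.6·504)·684 = 0 → C_y = 1053587.6/1200 = 877.99 ≈ 878.0 N.
ΣF_y = 0: A_y + 877.99 − 590 − 1.6·504 = 0 → A_y = 518.4 N.
ΣF_x = 0: no horizontal applied forces, so A_x = 0.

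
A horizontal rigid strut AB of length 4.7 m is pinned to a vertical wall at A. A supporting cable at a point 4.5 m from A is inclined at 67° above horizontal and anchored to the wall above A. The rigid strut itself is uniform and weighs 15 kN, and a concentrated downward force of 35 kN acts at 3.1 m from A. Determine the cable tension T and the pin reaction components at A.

T = 34.70 kN, A_x = 13.56 kN, A_y = 18.06 kN

ΣM about A: T·sin67°·4.5 − 15·2.35 − 35·3.1 = 0 → T = 143.75/(4.5·0.920505) = 34.7032 ≈ 34.70 kN.
ΣF_x = 0: A_x − T·cos67° = 0 → A_x = 34.7032 × 0.390731 = 13.56 kN.
ΣF_y = 0: A_y + T·sin67° − 15 − 35 = 0 → A_y = 50 − 34.7032 × 0.920505 = 18.06 kN.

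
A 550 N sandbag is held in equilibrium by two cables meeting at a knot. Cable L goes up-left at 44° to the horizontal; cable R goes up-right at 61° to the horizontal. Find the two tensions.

T_L = 276.1 N, T_R = 409.6 N

ΣF_x = 0: −T_L·cos44° + T_R·cos61° = 0 → T_R = 1.48376·T_L.
ΣF_y = 0: T_L·sin44° + T_R·sin61° = 550.
Substitute: T_L·(0.694658 + 1.48376·0.87462) = 550 → T_L = 276.051 ≈ 276.1 N.
Then T_R = 1.48376 × 276.051 = 409.6 N.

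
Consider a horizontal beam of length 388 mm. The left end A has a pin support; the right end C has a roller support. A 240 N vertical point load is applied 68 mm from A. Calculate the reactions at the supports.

A_x = 0, A_y = 197.9 N, C_y = 42.06 N

ΣM about A: C_y·388 − 240·68 = 0 → C_y = 16320/388 = 42.0619 ≈ 42.06 N.
ΣF_y = 0: A_y + 42.0619 − 240 = 0 → A_y = 197.9 N.
ΣF_x = 0: no horizontal applied forces, so A_x = 0.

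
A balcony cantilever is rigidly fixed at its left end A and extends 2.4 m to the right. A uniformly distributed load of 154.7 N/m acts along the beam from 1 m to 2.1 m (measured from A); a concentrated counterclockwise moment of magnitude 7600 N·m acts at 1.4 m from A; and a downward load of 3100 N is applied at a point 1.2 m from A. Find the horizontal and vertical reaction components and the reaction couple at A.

Resultant of the distributed load: 154.7 × 1.1 = 170.17 N at 1.55 m from A.
ΣF_x = 0: A_x = 0.
ΣF_y = 0: A_y − 154.7·1.1 − 3100 = 0 → A_y = 3270 N.
ΣM about A: M_A − (154.7·1.1)·1.55 + 7600 − 3100·1.2 = 0 → M_A = -3616 N·m.

A_x = 0, A_y = 3270 N, M_A = -3616 N·m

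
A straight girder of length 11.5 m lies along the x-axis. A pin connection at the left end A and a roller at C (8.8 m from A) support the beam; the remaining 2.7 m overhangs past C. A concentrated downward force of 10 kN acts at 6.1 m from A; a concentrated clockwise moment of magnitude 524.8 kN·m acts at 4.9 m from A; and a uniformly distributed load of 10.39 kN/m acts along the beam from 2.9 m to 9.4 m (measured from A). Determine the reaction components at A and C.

Resultant of the distributed load: 10.39 × 6.5 = 67.535 kN at 6.15 m from A.
Moments about A: C_y·8.8 − 10·6.1 − 524.8 − (10.39·6.5)·6.15 = 0 → C_y = 1001.14025/8.8 = 113.766 ≈ 113.8 kN.
ΣF_y = 0: A_y + 113.766 − 10 − 10.39·6.5 = 0 → A_y = -36.23 kN.
ΣF_x = 0: no horizontal applied forces, so A_x = 0.

A_x = 0, A_y = -36.23 kN, C_y = 113.8 kN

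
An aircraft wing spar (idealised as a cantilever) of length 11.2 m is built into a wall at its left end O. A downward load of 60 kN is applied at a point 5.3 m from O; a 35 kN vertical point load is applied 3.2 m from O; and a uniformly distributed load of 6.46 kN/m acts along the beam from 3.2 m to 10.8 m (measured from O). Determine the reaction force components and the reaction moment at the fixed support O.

Resultant of the distributed load: 6.46 × 7.6 = 49.096 kN at 7 m from O.
ΣF_x = 0: O_x = 0.
ΣF_y = 0: O_y − 60 − 35 − 6.46·7.6 = 0 → O_y = 144.1 kN.
ΣM about O: M_O − 60·5.3 − 35·3.2 − (6.46·7.6)·7 = 0 → M_O = 773.7 kN·m.

O_x = 0, O_y = 144.1 kN, M_O = 773.7 kN·m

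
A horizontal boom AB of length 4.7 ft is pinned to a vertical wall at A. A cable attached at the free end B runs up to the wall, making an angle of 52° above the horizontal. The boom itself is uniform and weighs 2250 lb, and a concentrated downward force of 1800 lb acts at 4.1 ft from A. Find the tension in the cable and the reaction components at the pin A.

T = 3420 lb, A_x = 2106 lb, A_y = 1355 lb

ΣM about A: T·sin52°·4.7 − 2250·2.35 − 1800·4.1 = 0 → T = 12667.5/(4.7·0.788011) = 3420.27 ≈ 3420 lb.
ΣF_x = 0: A_x − T·cos52° = 0 → A_x = 3420.27 × 0.615661 = 2106 lb.
ΣF_y = 0: A_y + T·sin52° − 2250 − 1800 = 0 → A_y = 4050 − 3420.27 × 0.788011 = 1355 lb.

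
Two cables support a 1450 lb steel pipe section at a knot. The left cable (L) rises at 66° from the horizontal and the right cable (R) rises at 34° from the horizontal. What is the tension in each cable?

T_L = 1221 lb, T_R = 598.9 lb

ΣF_x = 0: −T_L·cos66° + T_R·cos34° = 0 → T_R = 0.490613·T_L.
ΣF_y = 0: T_L·sin66° + T_R·sin34° = 1450.
Substitute: T_L·(0.913545 + 0.490613·0.559193) = 1450 → T_L = 1220.65 ≈ 1221 lb.
Then T_R = 0.490613 × 1220.65 = 598.9 lb.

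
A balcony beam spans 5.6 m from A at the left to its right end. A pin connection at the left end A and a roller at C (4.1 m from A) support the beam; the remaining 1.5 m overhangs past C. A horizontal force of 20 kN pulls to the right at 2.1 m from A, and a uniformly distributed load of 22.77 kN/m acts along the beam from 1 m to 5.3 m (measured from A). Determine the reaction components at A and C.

A_x = -20.00 kN, A_y = 22.69 kN, C_y = 75.22 kN

Resultant of the distributed load: 22.77 × 4.3 = 97.911 kN at 3.15 m from A.
ΣM about A: C_y·4.1 − (22.77·4.3)·3.15 = 0 → C_y = 308.41965/4.1 = 75.2243 ≈ 75.22 kN.
ΣF_y = 0: A_y + 75.2243 − 22.77·4.3 = 0 → A_y = 22.69 kN.
ΣF_x = 0: A_x + 20 = 0 → A_x = -20.00 kN.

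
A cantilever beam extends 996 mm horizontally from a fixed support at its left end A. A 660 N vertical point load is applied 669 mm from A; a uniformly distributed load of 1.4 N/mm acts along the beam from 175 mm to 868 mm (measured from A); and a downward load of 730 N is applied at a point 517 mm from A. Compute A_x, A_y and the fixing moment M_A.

A_x = 0, A_y = 2360 N, M_A = 1325000 N·mm

Resultant of the distributed load: 1.4 × 693 = 970.2 N at 521.5 mm from A.
ΣF_x = 0: A_x = 0.
ΣF_y = 0: A_y − 660 − 1.4·693 − 730 = 0 → A_y = 2360 N.
ΣM about A: M_A − 660·669 − (1.4·693)·521.5 − 730·517 = 0 → M_A = 1325000 N·mm.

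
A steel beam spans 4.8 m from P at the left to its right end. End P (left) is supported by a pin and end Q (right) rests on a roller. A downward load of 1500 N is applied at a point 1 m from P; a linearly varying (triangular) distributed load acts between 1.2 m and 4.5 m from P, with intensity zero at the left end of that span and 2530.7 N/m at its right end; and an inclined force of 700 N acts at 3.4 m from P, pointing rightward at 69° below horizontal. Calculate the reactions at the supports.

P_x = -250.9 N, P_y = 2596 N, Q_y = 3733 N

Resultant of the triangular load: ½ × 2530.7 × 3.3 = 4175.655 N, acting at 3.4 m from P (one-third of the span from the peak).
Moments about P: Q_y·4.8 − 1500·1 − (½·2530.7·3.3)·3.4 − 700·sin69°·3.4 = 0 → Q_y = 17919.1/4.8 = 3733.15 ≈ 3733 N.
ΣF_y = 0: P_y + 3733.15 − 1500 − ½·2530.7·3.3 − 700·sin69° = 0 → P_y = 2596 N.
ΣF_x = 0: P_x + 700·cos69° = 0 → P_x = -250.9 N.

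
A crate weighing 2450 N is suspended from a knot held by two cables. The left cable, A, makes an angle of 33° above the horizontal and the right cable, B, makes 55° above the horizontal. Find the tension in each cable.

T_A = 1406 N, T_B = 2056 N

ΣF_x = 0: −T_A·cos33° + T_B·cos55° = 0 → T_B = 1.46218·T_A.
ΣF_y = 0: T_A·sin33° + T_B·sin55° = 2450.
Substitute: T_A·(0.544639 + 1.46218·0.819152) = 2450 → T_A = 1406.12 ≈ 1406 N.
Then T_B = 1.46218 × 1406.12 = 2056 N.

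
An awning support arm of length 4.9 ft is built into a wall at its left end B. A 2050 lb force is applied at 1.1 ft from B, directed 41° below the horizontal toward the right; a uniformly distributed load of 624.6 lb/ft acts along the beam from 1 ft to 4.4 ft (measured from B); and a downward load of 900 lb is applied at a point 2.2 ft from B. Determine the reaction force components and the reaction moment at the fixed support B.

B_x = -1547 lb, B_y = 4369 lb, M_B = 9193 lb·ft

Resultant of the distributed load: 624.6 × 3.4 = 2123.64 lb at 2.7 ft from B.
ΣF_x = 0: B_x + 2050·cos41° = 0 → B_x = -1547 lb.
ΣF_y = 0: B_y − 2050·sin41° − 624.6·3.4 − 900 = 0 → B_y = 4369 lb.
ΣM about B: M_B − 2050·sin41°·1.1 − (624.6·3.4)·2.7 − 900·2.2 = 0 → M_B = 9193 lb·ft.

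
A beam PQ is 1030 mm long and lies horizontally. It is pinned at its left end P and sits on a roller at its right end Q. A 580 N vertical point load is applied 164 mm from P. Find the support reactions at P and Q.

Moments about P: Q_y·1030 − 580·164 = 0 → Q_y = 95120/1030 = 92.3495 ≈ 92.35 N.
ΣF_y = 0: P_y + 92.3495 − 580 = 0 → P_y = 487.7 N.
ΣF_x = 0: no horizontal applied forces, so P_x = 0.

P_x = 0, P_y = 487.7 N, Q_y = 92.35 N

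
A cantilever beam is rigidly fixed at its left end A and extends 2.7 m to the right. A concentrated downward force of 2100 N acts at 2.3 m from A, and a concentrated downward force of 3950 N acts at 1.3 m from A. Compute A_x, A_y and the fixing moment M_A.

A_x = 0, A_y = 6050 N, M_A = 9965 N·m

ΣF_x = 0: A_x = 0.
ΣF_y = 0: A_y − 2100 − 3950 = 0 → A_y = 6050 N.
ΣM about A: M_A − 2100·2.3 − 3950·1.3 = 0 → M_A = 9965 N·m.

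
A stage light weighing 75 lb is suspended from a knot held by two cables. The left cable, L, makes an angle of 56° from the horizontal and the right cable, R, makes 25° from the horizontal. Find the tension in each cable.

ΣF_x = 0: −T_L·cos56° + T_R·cos25° = 0 → T_R = 0.617001·T_L.
ΣF_y = 0: T_L·sin56° + T_R·sin25° = 75.
Substitute: T_L·(0.829038 + 0.617001·0.422618) = 75 → T_L = 68.8204 ≈ 68.82 lb.
Then T_R = 0.617001 × 68.8204 = 42.46 lb.

T_L = 68.82 lb, T_R = 42.46 lb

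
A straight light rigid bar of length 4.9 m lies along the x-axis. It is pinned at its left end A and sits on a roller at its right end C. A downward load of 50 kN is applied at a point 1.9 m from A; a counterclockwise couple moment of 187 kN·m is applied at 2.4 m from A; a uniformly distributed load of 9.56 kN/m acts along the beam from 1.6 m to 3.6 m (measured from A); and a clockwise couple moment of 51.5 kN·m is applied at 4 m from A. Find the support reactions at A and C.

Resultant of the distributed load: 9.56 × 2 = 19.12 kN at 2.6 m from A.
ΣM about A: C_y·4.9 − 50·1.9 + 187 − (9.56·2)·2.6 − 51.5 = 0 → C_y = 9.212/4.9 = 1.880 kN.
ΣF_y = 0: A_y + 1.88 − 50 − 9.56·2 = 0 → A_y = 67.24 kN.
ΣF_x = 0: no horizontal applied forces, so A_x = 0.

A_x = 0, A_y = 67.24 kN, C_y = 1.880 kN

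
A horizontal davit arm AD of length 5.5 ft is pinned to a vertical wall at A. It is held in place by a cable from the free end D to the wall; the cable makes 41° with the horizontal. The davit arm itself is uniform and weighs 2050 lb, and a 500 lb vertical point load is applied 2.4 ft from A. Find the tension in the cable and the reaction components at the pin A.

T = 1895 lb, A_x = 1430 lb, A_y = 1307 lb

ΣM about A: T·sin41°·5.5 − 2050·2.75 − 500·2.4 = 0 → T = 6837.5/(5.5·0.656059) = 1894.92 ≈ 1895 lb.
ΣF_x = 0: A_x − T·cos41° = 0 → A_x = 1894.92 × 0.75471 = 1430 lb.
ΣF_y = 0: A_y + T·sin41° − 2050 − 500 = 0 → A_y = 2550 − 1894.92 × 0.656059 = 1307 lb.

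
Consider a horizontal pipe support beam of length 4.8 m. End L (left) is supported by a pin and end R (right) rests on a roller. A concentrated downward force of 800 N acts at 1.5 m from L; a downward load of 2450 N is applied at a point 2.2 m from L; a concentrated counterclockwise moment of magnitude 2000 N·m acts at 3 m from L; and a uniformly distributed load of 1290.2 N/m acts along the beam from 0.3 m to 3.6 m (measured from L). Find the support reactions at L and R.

L_x = 0, L_y = 4822 N, R_y = 2686 N

Resultant of the distributed load: 1290.2 × 3.3 = 4257.66 N at 1.95 m from L.
ΣM about L: R_y·4.8 − 800·1.5 − 2450·2.2 + 2000 − (1290.2·3.3)·1.95 = 0 → R_y = 12892.437/4.8 = 2685.92 ≈ 2686 N.
ΣF_y = 0: L_y + 2685.92 − 800 − 2450 − 1290.2·3.3 = 0 → L_y = 4822 N.
ΣF_x = 0: no horizontal applied forces, so L_x = 0.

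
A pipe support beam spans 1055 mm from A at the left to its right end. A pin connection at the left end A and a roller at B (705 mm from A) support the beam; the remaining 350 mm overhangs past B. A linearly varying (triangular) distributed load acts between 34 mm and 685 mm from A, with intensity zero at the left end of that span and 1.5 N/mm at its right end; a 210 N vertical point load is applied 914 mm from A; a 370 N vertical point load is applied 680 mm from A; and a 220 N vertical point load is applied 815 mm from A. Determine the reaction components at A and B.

Resultant of the triangular load: ½ × 1.5 × 651 = 488.25 N, acting at 468 mm from A (one-third of the span from the peak).
ΣM about A: B_y·705 − (½·1.5·651)·468 − 210·914 − 370·680 − 220·815 = 0 → B_y = 851341/705 = 1207.58 ≈ 1208 N.
ΣF_y = 0: A_y + 1207.58 − ½·1.5·651 − 210 − 370 − 220 = 0 → A_y = 80.67 N.
ΣF_x = 0: no horizontal applied forces, so A_x = 0.

A_x = 0, A_y = 80.67 N, B_y = 1208 N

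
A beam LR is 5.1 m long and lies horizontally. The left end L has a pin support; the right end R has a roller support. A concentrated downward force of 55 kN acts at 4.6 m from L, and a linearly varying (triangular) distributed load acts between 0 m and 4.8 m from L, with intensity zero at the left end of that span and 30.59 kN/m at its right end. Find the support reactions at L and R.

Resultant of the triangular load: ½ × 30.59 × 4.8 = 73.416 kN, acting at 3.2 m from L (one-third of the span from the peak).
Moments about L: R_y·5.1 − 55·4.6 − (½·30.59·4.8)·3.2 = 0 → R_y = 487.9312/5.1 = 95.6728 ≈ 95.67 kN.
ΣF_y = 0: L_y + 95.6728 − 55 − ½·30.59·4.8 = 0 → L_y = 32.74 kN.
ΣF_x = 0: no horizontal applied forces, so L_x = 0.

L_x = 0, L_y = 32.74 kN, R_y = 95.67 kN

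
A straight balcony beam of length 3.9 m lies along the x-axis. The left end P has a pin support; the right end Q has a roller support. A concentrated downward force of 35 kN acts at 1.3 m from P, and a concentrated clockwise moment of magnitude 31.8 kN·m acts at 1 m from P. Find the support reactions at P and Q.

P_x = 0, P_y = 15.18 kN, Q_y = 19.82 kN

Taking moments about P: Q_y·3.9 − 35·1.3 − 31.8 = 0 → Q_y = 77.3/3.9 = 19.8205 ≈ 19.82 kN.
ΣF_y = 0: P_y + 19.8205 − 35 = 0 → P_y = 15.18 kN.
ΣF_x = 0: no horizontal applied forces, so P_x = 0.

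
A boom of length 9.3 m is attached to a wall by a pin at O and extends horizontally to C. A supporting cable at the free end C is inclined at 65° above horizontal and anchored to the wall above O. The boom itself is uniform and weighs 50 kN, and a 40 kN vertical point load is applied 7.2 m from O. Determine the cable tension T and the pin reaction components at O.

ΣM about O: T·sin65°·9.3 − 50·4.65 − 40·7.2 = 0 → T = 520.5/(9.3·0.906308) = 61.7536 ≈ 61.75 kN.
ΣF_x = 0: O_x − T·cos65° = 0 → O_x = 61.7536 × 0.422618 = 26.10 kN.
ΣF_y = 0: O_y + T·sin65° − 50 − 40 = 0 → O_y = 90 − 61.7536 × 0.906308 = 34.03 kN.

T = 61.75 kN, O_x = 26.10 kN, O_y = 34.03 kN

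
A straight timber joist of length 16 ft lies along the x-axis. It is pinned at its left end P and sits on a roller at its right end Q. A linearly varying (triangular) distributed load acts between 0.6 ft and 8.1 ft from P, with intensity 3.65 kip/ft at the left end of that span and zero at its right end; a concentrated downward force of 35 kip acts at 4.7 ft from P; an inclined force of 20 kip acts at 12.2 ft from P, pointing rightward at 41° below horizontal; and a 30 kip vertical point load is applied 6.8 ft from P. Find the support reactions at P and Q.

P_x = -15.09 kip, P_y = 56.12 kip, Q_y = 35.69 kip

Resultant of the triangular load: ½ × 3.65 × 7.5 = 13.6875 kip, acting at 3.1 ft from P (one-third of the span from the peak).
Moments about P: Q_y·16 − (½·3.65·7.5)·3.1 − 35·4.7 − 20·sin41°·12.2 − 30·6.8 = 0 → Q_y = 571.01/16 = 35.6881 ≈ 35.69 kip.
ΣF_y = 0: P_y + 35.6881 − ½·3.65·7.5 − 35 − 20·sin41° − 30 = 0 → P_y = 56.12 kip.
ΣF_x = 0: P_x + 20·cos41° = 0 → P_x = -15.09 kip.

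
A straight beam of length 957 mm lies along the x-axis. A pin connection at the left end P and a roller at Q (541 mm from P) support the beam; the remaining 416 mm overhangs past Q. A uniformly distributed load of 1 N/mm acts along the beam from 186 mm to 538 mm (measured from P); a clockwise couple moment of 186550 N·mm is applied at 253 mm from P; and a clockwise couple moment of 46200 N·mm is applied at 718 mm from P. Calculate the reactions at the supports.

Resultant of the distributed load: 1 × 352 = 352 N at 362 mm from P.
ΣM about P: Q_y·541 − (1·352)·362 − 186550 − 46200 = 0 → Q_y = 360174/541 = 665.756 ≈ 665.8 N.
ΣF_y = 0: P_y + 665.756 − 1·352 = 0 → P_y = -313.8 N.
ΣF_x = 0: no horizontal applied forces, so P_x = 0.

P_x = 0, P_y = -313.8 N, Q_y = 665.8 N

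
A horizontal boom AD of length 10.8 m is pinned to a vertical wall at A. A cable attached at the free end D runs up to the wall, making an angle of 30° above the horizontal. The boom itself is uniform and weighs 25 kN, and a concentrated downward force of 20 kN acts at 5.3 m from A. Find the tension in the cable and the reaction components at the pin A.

ΣM about A: T·sin30°·10.8 − 25·5.4 − 20·5.3 = 0 → T = 241/(10.8·0.5) = 44.6296 ≈ 44.63 kN.
ΣF_x = 0: A_x − T·cos30° = 0 → A_x = 44.6296 × 0.866025 = 38.65 kN.
ΣF_y = 0: A_y + T·sin30° − 25 − 20 = 0 → A_y = 45 − 44.6296 × 0.5 = 22.69 kN.

T = 44.63 kN, A_x = 38.65 kN, A_y = 22.69 kN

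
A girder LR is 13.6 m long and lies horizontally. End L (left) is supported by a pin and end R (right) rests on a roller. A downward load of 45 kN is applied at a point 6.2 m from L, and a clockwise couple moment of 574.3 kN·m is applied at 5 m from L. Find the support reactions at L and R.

Moments about L: R_y·13.6 − 45·6.2 − 574.3 = 0 → R_y = 853.3/13.6 = 62.7426 ≈ 62.74 kN.
ΣF_y = 0: L_y + 62.7426 − 45 = 0 → L_y = -17.74 kN.
ΣF_x = 0: no horizontal applied forces, so L_x = 0.

L_x = 0, L_y = -17.74 kN, R_y = 62.74 kN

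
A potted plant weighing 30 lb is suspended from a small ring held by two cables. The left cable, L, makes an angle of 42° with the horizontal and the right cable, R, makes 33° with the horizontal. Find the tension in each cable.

T_L = 26.05 lb, T_R = 23.08 lb

ΣF_x = 0: −T_L·cos42° + T_R·cos33° = 0 → T_R = 0.886099·T_L.
ΣF_y = 0: T_L·sin42° + T_R·sin33° = 30.
Substitute: T_L·(0.669131 + 0.886099·0.544639) = 30 → T_L = 26.0477 ≈ 26.05 lb.
Then T_R = 0.886099 × 26.0477 = 23.08 lb.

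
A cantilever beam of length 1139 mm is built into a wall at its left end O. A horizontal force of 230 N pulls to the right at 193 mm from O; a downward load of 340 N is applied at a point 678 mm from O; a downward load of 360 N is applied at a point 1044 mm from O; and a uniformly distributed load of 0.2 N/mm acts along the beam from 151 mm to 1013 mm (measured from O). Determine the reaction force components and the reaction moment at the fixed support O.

Resultant of the distributed load: 0.2 × 862 = 172.4 N at 582 mm from O.
ΣF_x = 0: O_x + 230 = 0 → O_x = -230.0 N.
ΣF_y = 0: O_y − 340 − 360 − 0.2·862 = 0 → O_y = 872.4 N.
ΣM about O: M_O − 340·678 − 360·1044 − (0.2·862)·582 = 0 → M_O = 706700 N·mm.

O_x = -230.0 N, O_y = 872.4 N, M_O = 706700 N·mm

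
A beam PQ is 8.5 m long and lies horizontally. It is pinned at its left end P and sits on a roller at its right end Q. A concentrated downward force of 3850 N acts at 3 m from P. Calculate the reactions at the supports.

ΣM about P: Q_y·8.5 − 3850·3 = 0 → Q_y = 11550/8.5 = 1358.82 ≈ 1359 N.
ΣF_y = 0: P_y + 1358.82 − 3850 = 0 → P_y = 2491 N.
ΣF_x = 0: no horizontal applied forces, so P_x = 0.

P_x = 0, P_y = 2491 N, Q_y = 1359 N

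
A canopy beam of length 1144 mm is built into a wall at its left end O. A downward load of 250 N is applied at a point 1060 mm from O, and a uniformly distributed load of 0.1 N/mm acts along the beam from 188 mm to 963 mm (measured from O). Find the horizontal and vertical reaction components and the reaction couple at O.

Resultant of the distributed load: 0.1 × 775 = 77.5 N at 575.5 mm from O.
ΣF_x = 0: O_x = 0.
ΣF_y = 0: O_y − 250 − 0.1·775 = 0 → O_y = 327.5 N.
ΣM about O: M_O − 250·1060 − (0.1·775)·575.5 = 0 → M_O = 309600 N·mm.

O_x = 0, O_y = 327.5 N, M_O = 309600 N·mm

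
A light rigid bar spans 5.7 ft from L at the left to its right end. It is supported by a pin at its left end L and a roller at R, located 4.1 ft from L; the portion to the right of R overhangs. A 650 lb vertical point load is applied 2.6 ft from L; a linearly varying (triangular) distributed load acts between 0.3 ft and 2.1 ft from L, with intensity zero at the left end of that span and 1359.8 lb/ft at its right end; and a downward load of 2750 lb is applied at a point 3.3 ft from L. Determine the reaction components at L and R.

L_x = 0, L_y = 1550 lb, R_y = 3073 lb

Resultant of the triangular load: ½ × 1359.8 × 1.8 = 1223.82 lb, acting at 1.5 ft from L (one-third of the span from the peak).
Moments about L: R_y·4.1 − 650·2.6 − (½·1359.8·1.8)·1.5 − 2750·3.3 = 0 → R_y = 12600.73/4.1 = 3073.35 ≈ 3073 lb.
ΣF_y = 0: L_y + 3073.35 − 650 − ½·1359.8·1.8 − 2750 = 0 → L_y = 1550 lb.
ΣF_x = 0: no horizontal applied forces, so L_x = 0.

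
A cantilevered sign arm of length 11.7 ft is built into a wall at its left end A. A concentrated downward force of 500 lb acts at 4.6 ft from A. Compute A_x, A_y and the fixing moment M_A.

ΣF_x = 0: A_x = 0.
ΣF_y = 0: A_y − 500 = 0 → A_y = 500.0 lb.
ΣM about A: M_A − 500·4.6 = 0 → M_A = 2300 lb·ft.

A_x = 0, A_y = 500.0 lb, M_A = 2300 lb·ft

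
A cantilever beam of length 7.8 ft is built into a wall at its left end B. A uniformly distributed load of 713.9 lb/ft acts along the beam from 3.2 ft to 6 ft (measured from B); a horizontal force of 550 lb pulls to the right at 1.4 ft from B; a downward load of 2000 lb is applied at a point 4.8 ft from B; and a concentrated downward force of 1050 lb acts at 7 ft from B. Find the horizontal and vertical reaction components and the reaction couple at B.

Resultant of the distributed load: 713.9 × 2.8 = 1998.92 lb at 4.6 ft from B.
ΣF_x = 0: B_x + 550 = 0 → B_x = -550.0 lb.
ΣF_y = 0: B_y − 713.9·2.8 − 2000 − 1050 = 0 → B_y = 5049 lb.
ΣM about B: M_B − (713.9·2.8)·4.6 − 2000·4.8 − 1050·7 = 0 → M_B = 26150 lb·ft.

B_x = -550.0 lb, B_y = 5049 lb, M_B = 26150 lb·ft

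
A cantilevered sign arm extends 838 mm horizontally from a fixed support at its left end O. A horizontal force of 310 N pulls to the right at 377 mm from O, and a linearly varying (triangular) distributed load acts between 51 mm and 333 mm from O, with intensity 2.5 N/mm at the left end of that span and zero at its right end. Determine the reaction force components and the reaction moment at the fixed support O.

O_x = -310.0 N, O_y = 352.5 N, M_O = 51110 N·mm

Resultant of the triangular load: ½ × 2.5 × 282 = 352.5 N, acting at 145 mm from O (one-third of the span from the peak).
ΣF_x = 0: O_x + 310 = 0 → O_x = -310.0 N.
ΣF_y = 0: O_y − ½·2.5·282 = 0 → O_y = 352.5 N.
ΣM about O: M_O − (½·2.5·282)·145 = 0 → M_O = 51110 N·mm.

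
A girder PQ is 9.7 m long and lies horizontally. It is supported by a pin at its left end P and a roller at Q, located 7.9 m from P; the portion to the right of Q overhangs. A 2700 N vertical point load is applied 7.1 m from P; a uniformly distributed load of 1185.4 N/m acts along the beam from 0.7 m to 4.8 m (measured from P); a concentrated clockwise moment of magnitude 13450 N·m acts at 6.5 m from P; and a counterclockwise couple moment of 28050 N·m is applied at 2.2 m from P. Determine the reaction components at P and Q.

Resultant of the distributed load: 1185.4 × 4.1 = 4860.14 N at 2.75 m from P.
Taking moments about P: Q_y·7.9 − 2700·7.1 − (1185.4·4.1)·2.75 − 13450 + 28050 = 0 → Q_y = 17935.385/7.9 = 2270.3 ≈ 2270 N.
ΣF_y = 0: P_y + 2270.3 − 2700 − 1185.4·4.1 = 0 → P_y = 5290 N.
ΣF_x = 0: no horizontal applied forces, so P_x = 0.

P_x = 0, P_y = 5290 N, Q_y = 2270 N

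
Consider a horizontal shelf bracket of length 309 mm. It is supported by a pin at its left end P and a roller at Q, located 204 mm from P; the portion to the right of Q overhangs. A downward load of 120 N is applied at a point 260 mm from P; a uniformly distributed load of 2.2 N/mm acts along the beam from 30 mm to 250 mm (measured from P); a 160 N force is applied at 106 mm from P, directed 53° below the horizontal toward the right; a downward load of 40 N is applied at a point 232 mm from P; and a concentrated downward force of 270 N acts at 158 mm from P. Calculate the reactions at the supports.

P_x = -96.29 N, P_y = 235.7 N, Q_y = 806.1 N

Resultant of the distributed load: 2.2 × 220 = 484 N at 140 mm from P.
Taking moments about P: Q_y·204 − 120·260 − (2.2·220)·140 − 160·sin53°·106 − 40·232 − 270·158 = 0 → Q_y = 164445/204 = 806.103 ≈ 806.1 N.
ΣF_y = 0: P_y + 806.103 − 120 − 2.2·220 − 160·sin53° − 40 − 270 = 0 → P_y = 235.7 N.
ΣF_x = 0: P_x + 160·cos53° = 0 → P_x = -96.29 N.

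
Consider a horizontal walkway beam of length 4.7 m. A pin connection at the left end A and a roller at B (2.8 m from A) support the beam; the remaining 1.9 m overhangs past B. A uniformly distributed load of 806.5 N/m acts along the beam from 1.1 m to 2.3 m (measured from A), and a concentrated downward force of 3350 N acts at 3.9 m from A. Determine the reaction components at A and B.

A_x = 0, A_y = -935.9 N, B_y = 5254 N

Resultant of the distributed load: 806.5 × 1.2 = 967.8 N at 1.7 m from A.
Taking moments about A: B_y·2.8 − (806.5·1.2)·1.7 − 3350·3.9 = 0 → B_y = 14710.26/2.8 = 5253.66 ≈ 5254 N.
ΣF_y = 0: A_y + 5253.66 − 806.5·1.2 − 3350 = 0 → A_y = -935.9 N.
ΣF_x = 0: no horizontal applied forces, so A_x = 0.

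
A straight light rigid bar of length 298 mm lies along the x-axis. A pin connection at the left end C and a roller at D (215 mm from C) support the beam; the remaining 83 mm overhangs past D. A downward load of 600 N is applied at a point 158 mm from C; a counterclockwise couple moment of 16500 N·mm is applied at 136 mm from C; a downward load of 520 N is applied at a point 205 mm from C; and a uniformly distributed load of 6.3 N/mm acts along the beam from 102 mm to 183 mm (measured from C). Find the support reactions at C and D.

Resultant of the distributed load: 6.3 × 81 = 510.3 N at 142.5 mm from C.
Taking moments about C: D_y·215 − 600·158 + 16500 − 520·205 − (6.3·81)·142.5 = 0 → D_y = 257617.75/215 = 1198.22 ≈ 1198 N.
ΣF_y = 0: C_y + 1198.22 − 600 − 520 − 6.3·81 = 0 → C_y = 432.1 N.
ΣF_x = 0: no horizontal applied forces, so C_x = 0.

C_x = 0, C_y = 432.1 N, D_y = 1198 N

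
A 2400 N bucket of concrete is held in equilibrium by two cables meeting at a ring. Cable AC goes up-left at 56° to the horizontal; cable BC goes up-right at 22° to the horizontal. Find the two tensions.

T_AC = 2275 N, T_BC = 1372 N

ΣF_x = 0: −T_AC·cos56° + T_BC·cos22° = 0 → T_BC = 0.603109·T_AC.
ΣF_y = 0: T_AC·sin56° + T_BC·sin22° = 2400.
Substitute: T_AC·(0.829038 + 0.603109·0.374607) = 2400 → T_AC = 2274.95 ≈ 2275 N.
Then T_BC = 0.603109 × 2274.95 = 1372 N.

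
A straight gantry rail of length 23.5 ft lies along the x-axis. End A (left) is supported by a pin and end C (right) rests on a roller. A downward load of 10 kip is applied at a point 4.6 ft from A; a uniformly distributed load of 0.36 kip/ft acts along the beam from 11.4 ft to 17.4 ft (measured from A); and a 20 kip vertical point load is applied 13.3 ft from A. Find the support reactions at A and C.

Resultant of the distributed load: 0.36 × 6 = 2.16 kip at 14.4 ft from A.
ΣM about A: C_y·23.5 − 10·4.6 − (0.36·6)·14.4 − 20·13.3 = 0 → C_y = 343.104/23.5 = 14.6002 ≈ 14.60 kip.
ΣF_y = 0: A_y + 14.6002 − 10 − 0.36·6 − 20 = 0 → A_y = 17.56 kip.
ΣF_x = 0: no horizontal applied forces, so A_x = 0.

A_x = 0, A_y = 17.56 kip, C_y = 14.60 kip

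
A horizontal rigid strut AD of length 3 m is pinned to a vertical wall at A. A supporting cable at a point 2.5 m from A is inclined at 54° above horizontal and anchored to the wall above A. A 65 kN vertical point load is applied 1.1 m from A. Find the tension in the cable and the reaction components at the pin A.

ΣM about A: T·sin54°·2.5 − 65·1.1 = 0 → T = 71.5/(2.5·0.809017) = 35.3515 ≈ 35.35 kN.
ΣF_x = 0: A_x − T·cos54° = 0 → A_x = 35.3515 × 0.587785 = 20.78 kN.
ΣF_y = 0: A_y + T·sin54° − 65 = 0 → A_y = 65 − 35.3515 × 0.809017 = 36.40 kN.

T = 35.35 kN, A_x = 20.78 kN, A_y = 36.40 kN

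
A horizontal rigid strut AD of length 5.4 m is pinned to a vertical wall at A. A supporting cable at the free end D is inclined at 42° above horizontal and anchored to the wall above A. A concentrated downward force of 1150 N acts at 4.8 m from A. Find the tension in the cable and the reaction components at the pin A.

T = 1528 N, A_x = 1135 N, A_y = 127.8 N

ΣM about A: T·sin42°·5.4 − 1150·4.8 = 0 → T = 5520/(5.4·0.669131) = 1527.69 ≈ 1528 N.
ΣF_x = 0: A_x − T·cos42° = 0 → A_x = 1527.69 × 0.743145 = 1135 N.
ΣF_y = 0: A_y + T·sin42° − 1150 = 0 → A_y = 1150 − 1527.69 × 0.669131 = 127.8 N.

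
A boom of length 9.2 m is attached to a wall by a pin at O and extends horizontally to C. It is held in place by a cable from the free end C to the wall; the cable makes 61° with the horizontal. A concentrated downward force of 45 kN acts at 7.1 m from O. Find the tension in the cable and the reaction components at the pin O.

T = 39.71 kN, O_x = 19.25 kN, O_y = 10.27 kN

ΣM about O: T·sin61°·9.2 − 45·7.1 = 0 → T = 319.5/(9.2·0.87462) = 39.7067 ≈ 39.71 kN.
ΣF_x = 0: O_x − T·cos61° = 0 → O_x = 39.7067 × 0.48481 = 19.25 kN.
ΣF_y = 0: O_y + T·sin61° − 45 = 0 → O_y = 45 − 39.7067 × 0.87462 = 10.27 kN.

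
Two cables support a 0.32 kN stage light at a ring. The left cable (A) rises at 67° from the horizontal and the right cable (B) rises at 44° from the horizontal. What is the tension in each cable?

ΣF_x = 0: −T_A·cos67° + T_B·cos44° = 0 → T_B = 0.54318·T_A.
ΣF_y = 0: T_A·sin67° + T_B·sin44° = 0.32.
Substitute: T_A·(0.920505 + 0.54318·0.694658) = 0.32 → T_A = 0.246566 ≈ 0.2466 kN.
Then T_B = 0.54318 × 0.246566 = 0.1339 kN.

T_A = 0.2466 kN, T_B = 0.1339 kN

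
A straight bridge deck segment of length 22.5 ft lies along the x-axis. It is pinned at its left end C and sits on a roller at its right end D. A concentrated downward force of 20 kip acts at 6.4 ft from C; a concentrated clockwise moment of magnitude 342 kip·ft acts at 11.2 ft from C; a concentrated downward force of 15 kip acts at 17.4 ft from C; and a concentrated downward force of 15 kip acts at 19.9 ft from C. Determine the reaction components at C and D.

ΣM about C: D_y·22.5 − 20·6.4 − 342 − 15·17.4 − 15·19.9 = 0 → D_y = 1029.5/22.5 = 45.7556 ≈ 45.76 kip.
ΣF_y = 0: C_y + 45.7556 − 20 − 15 − 15 = 0 → C_y = 4.244 kip.
ΣF_x = 0: no horizontal applied forces, so C_x = 0.

C_x = 0, C_y = 4.244 kip, D_y = 45.76 kip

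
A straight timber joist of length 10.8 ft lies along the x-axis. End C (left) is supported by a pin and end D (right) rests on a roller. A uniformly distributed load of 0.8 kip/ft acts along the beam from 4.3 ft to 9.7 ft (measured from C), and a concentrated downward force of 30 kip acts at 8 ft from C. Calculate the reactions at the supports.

C_x = 0, C_y = 9.298 kip, D_y = 25.02 kip

Resultant of the distributed load: 0.8 × 5.4 = 4.32 kip at 7 ft from C.
Moments about C: D_y·10.8 − (0.8·5.4)·7 − 30·8 = 0 → D_y = 270.24/10.8 = 25.0222 ≈ 25.02 kip.
ΣF_y = 0: C_y + 25.0222 − 0.8·5.4 − 30 = 0 → C_y = 9.298 kip.
ΣF_x = 0: no horizontal applied forces, so C_x = 0.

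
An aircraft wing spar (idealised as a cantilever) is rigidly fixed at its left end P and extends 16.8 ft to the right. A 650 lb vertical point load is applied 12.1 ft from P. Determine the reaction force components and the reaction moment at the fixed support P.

ΣF_x = 0: P_x = 0.
ΣF_y = 0: P_y − 650 = 0 → P_y = 650.0 lb.
ΣM about P: M_P − 650·12.1 = 0 → M_P = 7865 lb·ft.

P_x = 0, P_y = 650.0 lb, M_P = 7865 lb·ft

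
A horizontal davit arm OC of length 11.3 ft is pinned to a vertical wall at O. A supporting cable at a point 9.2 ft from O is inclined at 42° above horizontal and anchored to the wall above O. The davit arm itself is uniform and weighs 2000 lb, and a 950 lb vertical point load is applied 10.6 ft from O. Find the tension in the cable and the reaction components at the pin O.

ΣM about O: T·sin42°·9.2 − 2000·5.65 − 950·10.6 = 0 → T = 21370/(9.2·0.669131) = 3471.41 ≈ 3471 lb.
ΣF_x = 0: O_x − T·cos42° = 0 → O_x = 3471.41 × 0.743145 = 2580 lb.
ΣF_y = 0: O_y + T·sin42° − 2000 − 950 = 0 → O_y = 2950 − 3471.41 × 0.669131 = 627.2 lb.

T = 3471 lb, O_x = 2580 lb, O_y = 627.2 lb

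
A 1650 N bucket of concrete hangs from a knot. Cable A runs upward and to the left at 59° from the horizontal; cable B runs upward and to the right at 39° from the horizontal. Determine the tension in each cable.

ΣF_x = 0: −T_A·cos59° + T_B·cos39° = 0 → T_B = 0.66273·T_A.
ΣF_y = 0: T_A·sin59° + T_B·sin39° = 1650.
Substitute: T_A·(0.857167 + 0.66273·0.62932) = 1650 → T_A = 1294.89 ≈ 1295 N.
Then T_B = 0.66273 × 1294.89 = 858.2 N.

T_A = 1295 N, T_B = 858.2 N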